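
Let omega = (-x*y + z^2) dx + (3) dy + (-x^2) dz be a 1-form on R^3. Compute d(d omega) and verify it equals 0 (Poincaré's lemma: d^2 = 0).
d(d omega) = 0

Step 1: d omega = sum_{i<j} (∂f_j/∂x_i - ∂f_i/∂x_j) dx_i ∧ dx_j:
  coeff of dx ∧ dy: x
  coeff of dx ∧ dz: -2*x - 2*z
  coeff of dy ∧ dz: 0
Step 2: Apply d again to each 2-form coefficient. The only possible 3-form in R^3 is dx ∧ dy ∧ dz, with coefficient
  ∂(coeff of dy∧dz)/∂x - ∂(coeff of dx∧dz)/∂y + ∂(coeff of dx∧dy)/∂z
  = ∂/∂x (0) - ∂/∂y (-2*x - 2*z) + ∂/∂z (x).
Each of these terms simplifies to sums of mixed partials that cancel in pairs. The result is 0 (by equality of mixed partials for smooth functions — Schwarz / Clairaut).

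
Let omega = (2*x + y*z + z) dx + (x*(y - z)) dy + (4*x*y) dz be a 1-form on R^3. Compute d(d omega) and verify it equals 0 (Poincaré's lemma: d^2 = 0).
d(d omega) = 0

Step 1: d omega = sum_{i<j} (∂f_j/∂x_i - ∂f_i/∂x_j) dx_i ∧ dx_j:
  coeff of dx ∧ dy: y - 2*z
  coeff of dx ∧ dz: 3*y - 1
  coeff of dy ∧ dz: 5*x
Step 2: Apply d again to each 2-form coefficient. The only possible 3-form in R^3 is dx ∧ dy ∧ dz, with coefficient
  ∂(coeff of dy∧dz)/∂x - ∂(coeff of dx∧dz)/∂y + ∂(coeff of dx∧dy)/∂z
  = ∂/∂x (5*x) - ∂/∂y (3*y - 1) + ∂/∂z (y - 2*z).
Each of these terms simplifies to sums of mixed partials that cancel in pairs. The result is 0 (by equality of mixed partials for smooth functions — Schwarz / Clairaut).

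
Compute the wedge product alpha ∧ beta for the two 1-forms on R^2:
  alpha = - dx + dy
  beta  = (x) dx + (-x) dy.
alpha ∧ beta = 0

Distribute the wedge, using dx_i ∧ dx_j = -dx_j ∧ dx_i and dx_i ∧ dx_i = 0. For each pair (i, j) with i < j, the coefficient of dx_i ∧ dx_j in alpha ∧ beta is (alpha_i * beta_j - alpha_j * beta_i). Collecting: alpha ∧ beta = 0.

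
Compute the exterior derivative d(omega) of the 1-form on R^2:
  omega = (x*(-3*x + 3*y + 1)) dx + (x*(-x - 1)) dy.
d(omega) = (-5*x - 1) dx ∧ dy

For a 1-form omega = sum_i f_i dx_i, the exterior derivative is
  d(omega) = sum_{i < j} (∂f_j/∂x_i - ∂f_i/∂x_j) dx_i ∧ dx_j.
  coefficient of dx ∧ dy: ∂f_2/∂x - ∂f_1/∂y = ∂(x*(-x - 1))/∂x - ∂(x*(-3*x + 3*y + 1))/∂y = -5*x - 1
Assembling: d(omega) = (-5*x - 1) dx ∧ dy.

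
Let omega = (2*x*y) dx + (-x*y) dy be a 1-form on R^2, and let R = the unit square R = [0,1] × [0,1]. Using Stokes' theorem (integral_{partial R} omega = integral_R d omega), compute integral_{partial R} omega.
integral_(partial R) omega = -3/2

Stokes: integral_partial_R omega = integral_R d omega with d omega = (∂Q/∂x - ∂P/∂y) dx ∧ dy.
  ∂Q/∂x = -y
  ∂P/∂y = 2*x
  integrand = ∂Q/∂x - ∂P/∂y = -2*x - y.
Integrating over R: integral_0^1 integral_0^1 (-2*x - y) dx dy = -3/2.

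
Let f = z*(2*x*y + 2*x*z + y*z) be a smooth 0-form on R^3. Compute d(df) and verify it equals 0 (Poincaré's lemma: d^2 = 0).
d(df) = 0

Step 1: df = sum_i (∂f/∂x_i) dx_i = (2*z*(y + z)) dx + (z*(2*x + z)) dy + (2*x*y + 4*x*z + 2*y*z) dz.
Step 2: Apply d again. Using the 1-form formula, the coefficient of dx ∧ dy in d(df) is ∂^2 f/∂x ∂y - ∂^2 f/∂y ∂x = (2*z) - (2*z) = 0 (equality of mixed partials for smooth f).
Similarly for dx ∧ dz and dy ∧ dz — all coefficients vanish. So d(df) = 0.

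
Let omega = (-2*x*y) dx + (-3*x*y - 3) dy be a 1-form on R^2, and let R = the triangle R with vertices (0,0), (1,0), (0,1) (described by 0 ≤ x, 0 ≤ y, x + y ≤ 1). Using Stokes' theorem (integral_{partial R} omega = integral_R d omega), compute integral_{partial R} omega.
integral_(partial R) omega = -1/6

Stokes: integral_partial_R omega = integral_R d omega with d omega = (∂Q/∂x - ∂P/∂y) dx ∧ dy.
  ∂Q/∂x = -3*y
  ∂P/∂y = -2*x
  integrand = ∂Q/∂x - ∂P/∂y = 2*x - 3*y.
Integrating over R: integral_0^1 integral_0^{1-x} (2*x - 3*y) dy dx = -1/6.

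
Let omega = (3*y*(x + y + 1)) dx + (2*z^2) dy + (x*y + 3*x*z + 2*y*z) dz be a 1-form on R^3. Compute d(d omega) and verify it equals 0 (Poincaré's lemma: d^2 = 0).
d(d omega) = 0

Step 1: d omega = sum_{i<j} (∂f_j/∂x_i - ∂f_i/∂x_j) dx_i ∧ dx_j:
  coeff of dx ∧ dy: -3*x - 6*y - 3
  coeff of dx ∧ dz: y + 3*z
  coeff of dy ∧ dz: x - 2*z
Step 2: Apply d again to each 2-form coefficient. The only possible 3-form in R^3 is dx ∧ dy ∧ dz, with coefficient
  ∂(coeff of dy∧dz)/∂x - ∂(coeff of dx∧dz)/∂y + ∂(coeff of dx∧dy)/∂z
  = ∂/∂x (x - 2*z) - ∂/∂y (y + 3*z) + ∂/∂z (-3*x - 6*y - 3).
Each of these terms simplifies to sums of mixed partials that cancel in pairs. The result is 0 (by equality of mixed partials for smooth functions — Schwarz / Clairaut).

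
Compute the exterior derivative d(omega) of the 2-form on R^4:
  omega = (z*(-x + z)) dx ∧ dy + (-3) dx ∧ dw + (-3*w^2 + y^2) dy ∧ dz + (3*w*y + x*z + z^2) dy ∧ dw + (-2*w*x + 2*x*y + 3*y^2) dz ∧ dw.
d(omega) = (-x + 2*z) dx ∧ dy ∧ dz + (-6*w + x + 6*y - 2*z) dy ∧ dz ∧ dw + (z) dx ∧ dy ∧ dw + (-2*w + 2*y) dx ∧ dz ∧ dw

For a 2-form omega = sum_{i<j} g_{ij} dx_i ∧ dx_j, the exterior derivative is
  d(omega) = sum_{i<j} d(g_{ij}) ∧ dx_i ∧ dx_j = sum_{i<j, k} (∂g_{ij}/∂x_k) dx_k ∧ dx_i ∧ dx_j.
Expand each term, using dx_k ∧ dx_i ∧ dx_j = sgn(permutation) dx_{(a)} ∧ dx_{(b)} ∧ dx_{(c)} with (a < b < c) sorted:
  d(z*(-x + z)) includes (∂/∂z)(z*(-x + z)) dz = (-x + 2*z) dz, which multiplied by dx ∧ dy gives (-x + 2*z) dx ∧ dy ∧ dz
  d(-3*w^2 + y^2) includes (∂/∂w)(-3*w^2 + y^2) dw = (-6*w) dw, which multiplied by dy ∧ dz gives (-6*w) dy ∧ dz ∧ dw
  d(3*w*y + x*z + z^2) includes (∂/∂x)(3*w*y + x*z + z^2) dx = (z) dx, which multiplied by dy ∧ dw gives (z) dx ∧ dy ∧ dw
  d(3*w*y + x*z + z^2) includes (∂/∂z)(3*w*y + x*z + z^2) dz = (x + 2*z) dz, which multiplied by dy ∧ dw gives (-x - 2*z) dy ∧ dz ∧ dw
  d(-2*w*x + 2*x*y + 3*y^2) includes (∂/∂x)(-2*w*x + 2*x*y + 3*y^2) dx = (-2*w + 2*y) dx, which multiplied by dz ∧ dw gives (-2*w + 2*y) dx ∧ dz ∧ dw
  d(-2*w*x + 2*x*y + 3*y^2) includes (∂/∂y)(-2*w*x + 2*x*y + 3*y^2) dy = (2*x + 6*y) dy, which multiplied by dz ∧ dw gives (2*x + 6*y) dy ∧ dz ∧ dw
Collecting like 3-forms: d(omega) = (-x + 2*z) dx ∧ dy ∧ dz + (-6*w + x + 6*y - 2*z) dy ∧ dz ∧ dw + (z) dx ∧ dy ∧ dw + (-2*w + 2*y) dx ∧ dz ∧ dw.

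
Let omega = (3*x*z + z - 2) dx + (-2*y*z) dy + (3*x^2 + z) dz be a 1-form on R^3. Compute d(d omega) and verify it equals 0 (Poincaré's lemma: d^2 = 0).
d(d omega) = 0

Step 1: d omega = sum_{i<j} (∂f_j/∂x_i - ∂f_i/∂x_j) dx_i ∧ dx_j:
  coeff of dx ∧ dy: 0
  coeff of dx ∧ dz: 3*x - 1
  coeff of dy ∧ dz: 2*y
Step 2: Apply d again to each 2-form coefficient. The only possible 3-form in R^3 is dx ∧ dy ∧ dz, with coefficient
  ∂(coeff of dy∧dz)/∂x - ∂(coeff of dx∧dz)/∂y + ∂(coeff of dx∧dy)/∂z
  = ∂/∂x (2*y) - ∂/∂y (3*x - 1) + ∂/∂z (0).
Each of these terms simplifies to sums of mixed partials that cancel in pairs. The result is 0 (by equality of mixed partials for smooth functions — Schwarz / Clairaut).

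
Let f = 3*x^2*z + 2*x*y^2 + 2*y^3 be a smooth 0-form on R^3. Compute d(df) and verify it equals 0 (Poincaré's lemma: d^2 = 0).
d(df) = 0

Step 1: df = sum_i (∂f/∂x_i) dx_i = (6*x*z + 2*y^2) dx + (2*y*(2*x + 3*y)) dy + (3*x^2) dz.
Step 2: Apply d again. Using the 1-form formula, the coefficient of dx ∧ dy in d(df) is ∂^2 f/∂x ∂y - ∂^2 f/∂y ∂x = (4*y) - (4*y) = 0 (equality of mixed partials for smooth f).
Similarly for dx ∧ dz and dy ∧ dz — all coefficients vanish. So d(df) = 0.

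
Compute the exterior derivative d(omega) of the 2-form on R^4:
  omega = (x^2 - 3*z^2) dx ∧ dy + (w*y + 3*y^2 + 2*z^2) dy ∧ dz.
d(omega) = (-6*z) dx ∧ dy ∧ dz + (y) dy ∧ dz ∧ dw

For a 2-form omega = sum_{i<j} g_{ij} dx_i ∧ dx_j, the exterior derivative is
  d(omega) = sum_{i<j} d(g_{ij}) ∧ dx_i ∧ dx_j = sum_{i<j, k} (∂g_{ij}/∂x_k) dx_k ∧ dx_i ∧ dx_j.
Expand each term, using dx_k ∧ dx_i ∧ dx_j = sgn(permutation) dx_{(a)} ∧ dx_{(b)} ∧ dx_{(c)} with (a < b < c) sorted:
  d(x^2 - 3*z^2) includes (∂/∂z)(x^2 - 3*z^2) dz = (-6*z) dz, which multiplied by dx ∧ dy gives (-6*z) dx ∧ dy ∧ dz
  d(w*y + 3*y^2 + 2*z^2) includes (∂/∂w)(w*y + 3*y^2 + 2*z^2) dw = (y) dw, which multiplied by dy ∧ dz gives (y) dy ∧ dz ∧ dw
Collecting like 3-forms: d(omega) = (-6*z) dx ∧ dy ∧ dz + (y) dy ∧ dz ∧ dw.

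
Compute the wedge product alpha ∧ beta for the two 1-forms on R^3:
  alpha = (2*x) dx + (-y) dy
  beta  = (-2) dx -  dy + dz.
alpha ∧ beta = (-2*x - 2*y) dx ∧ dy + (2*x) dx ∧ dz + (-y) dy ∧ dz

Distribute the wedge, using dx_i ∧ dx_j = -dx_j ∧ dx_i and dx_i ∧ dx_i = 0. For each pair (i, j) with i < j, the coefficient of dx_i ∧ dx_j in alpha ∧ beta is (alpha_i * beta_j - alpha_j * beta_i). Collecting: alpha ∧ beta = (-2*x - 2*y) dx ∧ dy + (2*x) dx ∧ dz + (-y) dy ∧ dz.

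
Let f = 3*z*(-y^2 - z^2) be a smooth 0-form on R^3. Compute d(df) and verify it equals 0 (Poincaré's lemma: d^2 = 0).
d(df) = 0

Step 1: df = sum_i (∂f/∂x_i) dx_i = (0) dx + (-6*y*z) dy + (-3*y^2 - 9*z^2) dz.
Step 2: Apply d again. Using the 1-form formula, the coefficient of dx ∧ dy in d(df) is ∂^2 f/∂x ∂y - ∂^2 f/∂y ∂x = (0) - (0) = 0 (equality of mixed partials for smooth f).
Similarly for dx ∧ dz and dy ∧ dz — all coefficients vanish. So d(df) = 0.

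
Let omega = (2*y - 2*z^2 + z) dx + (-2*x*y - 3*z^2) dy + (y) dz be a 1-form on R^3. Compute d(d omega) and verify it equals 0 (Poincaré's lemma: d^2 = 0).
d(d omega) = 0

Step 1: d omega = sum_{i<j} (∂f_j/∂x_i - ∂f_i/∂x_j) dx_i ∧ dx_j:
  coeff of dx ∧ dy: -2*y - 2
  coeff of dx ∧ dz: 4*z - 1
  coeff of dy ∧ dz: 6*z + 1
Step 2: Apply d again to each 2-form coefficient. The only possible 3-form in R^3 is dx ∧ dy ∧ dz, with coefficient
  ∂(coeff of dy∧dz)/∂x - ∂(coeff of dx∧dz)/∂y + ∂(coeff of dx∧dy)/∂z
  = ∂/∂x (6*z + 1) - ∂/∂y (4*z - 1) + ∂/∂z (-2*y - 2).
Each of these terms simplifies to sums of mixed partials that cancel in pairs. The result is 0 (by equality of mixed partials for smooth functions — Schwarz / Clairaut).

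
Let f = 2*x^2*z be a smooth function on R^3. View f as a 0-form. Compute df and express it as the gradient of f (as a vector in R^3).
df = (4*x*z) dx + (0) dy + (2*x^2) dz; grad f = (4*x*z, 0, 2*x^2)

For a 0-form f, d f = (∂f/∂x) dx + (∂f/∂y) dy + (∂f/∂z) dz. The components of the vector representation are exactly the entries of grad f in Cartesian coordinates:
  ∂f/∂x = 4*x*z
  ∂f/∂y = 0
  ∂f/∂z = 2*x^2.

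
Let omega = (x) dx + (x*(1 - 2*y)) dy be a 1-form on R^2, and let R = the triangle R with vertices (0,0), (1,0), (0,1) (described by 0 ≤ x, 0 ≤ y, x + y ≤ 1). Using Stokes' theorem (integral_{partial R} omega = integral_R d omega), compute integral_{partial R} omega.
integral_(partial R) omega = 1/6

Stokes: integral_partial_R omega = integral_R d omega with d omega = (∂Q/∂x - ∂P/∂y) dx ∧ dy.
  ∂Q/∂x = 1 - 2*y
  ∂P/∂y = 0
  integrand = ∂Q/∂x - ∂P/∂y = 1 - 2*y.
Integrating over R: integral_0^1 integral_0^{1-x} (1 - 2*y) dy dx = 1/6.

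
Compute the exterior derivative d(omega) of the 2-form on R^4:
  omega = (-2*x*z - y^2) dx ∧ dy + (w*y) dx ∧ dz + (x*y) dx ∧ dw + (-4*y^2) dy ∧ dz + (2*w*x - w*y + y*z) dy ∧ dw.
d(omega) = (-w - 2*x) dx ∧ dy ∧ dz + (y) dx ∧ dz ∧ dw + (2*w - x) dx ∧ dy ∧ dw + (-y) dy ∧ dz ∧ dw

For a 2-form omega = sum_{i<j} g_{ij} dx_i ∧ dx_j, the exterior derivative is
  d(omega) = sum_{i<j} d(g_{ij}) ∧ dx_i ∧ dx_j = sum_{i<j, k} (∂g_{ij}/∂x_k) dx_k ∧ dx_i ∧ dx_j.
Expand each term, using dx_k ∧ dx_i ∧ dx_j = sgn(permutation) dx_{(a)} ∧ dx_{(b)} ∧ dx_{(c)} with (a < b < c) sorted:
  d(-2*x*z - y^2) includes (∂/∂z)(-2*x*z - y^2) dz = (-2*x) dz, which multiplied by dx ∧ dy gives (-2*x) dx ∧ dy ∧ dz
  d(w*y) includes (∂/∂y)(w*y) dy = (w) dy, which multiplied by dx ∧ dz gives (-w) dx ∧ dy ∧ dz
  d(w*y) includes (∂/∂w)(w*y) dw = (y) dw, which multiplied by dx ∧ dz gives (y) dx ∧ dz ∧ dw
  d(x*y) includes (∂/∂y)(x*y) dy = (x) dy, which multiplied by dx ∧ dw gives (-x) dx ∧ dy ∧ dw
  d(2*w*x - w*y + y*z) includes (∂/∂x)(2*w*x - w*y + y*z) dx = (2*w) dx, which multiplied by dy ∧ dw gives (2*w) dx ∧ dy ∧ dw
  d(2*w*x - w*y + y*z) includes (∂/∂z)(2*w*x - w*y + y*z) dz = (y) dz, which multiplied by dy ∧ dw gives (-y) dy ∧ dz ∧ dw
Collecting like 3-forms: d(omega) = (-w - 2*x) dx ∧ dy ∧ dz + (y) dx ∧ dz ∧ dw + (2*w - x) dx ∧ dy ∧ dw + (-y) dy ∧ dz ∧ dw.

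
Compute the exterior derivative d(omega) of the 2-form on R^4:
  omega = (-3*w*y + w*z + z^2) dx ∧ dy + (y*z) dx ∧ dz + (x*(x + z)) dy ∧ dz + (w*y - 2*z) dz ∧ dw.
d(omega) = (w + 2*x + 2*z) dx ∧ dy ∧ dz + (-3*y + z) dx ∧ dy ∧ dw + (w) dy ∧ dz ∧ dw

For a 2-form omega = sum_{i<j} g_{ij} dx_i ∧ dx_j, the exterior derivative is
  d(omega) = sum_{i<j} d(g_{ij}) ∧ dx_i ∧ dx_j = sum_{i<j, k} (∂g_{ij}/∂x_k) dx_k ∧ dx_i ∧ dx_j.
Expand each term, using dx_k ∧ dx_i ∧ dx_j = sgn(permutation) dx_{(a)} ∧ dx_{(b)} ∧ dx_{(c)} with (a < b < c) sorted:
  d(-3*w*y + w*z + z^2) includes (∂/∂z)(-3*w*y + w*z + z^2) dz = (w + 2*z) dz, which multiplied by dx ∧ dy gives (w + 2*z) dx ∧ dy ∧ dz
  d(-3*w*y + w*z + z^2) includes (∂/∂w)(-3*w*y + w*z + z^2) dw = (-3*y + z) dw, which multiplied by dx ∧ dy gives (-3*y + z) dx ∧ dy ∧ dw
  d(y*z) includes (∂/∂y)(y*z) dy = (z) dy, which multiplied by dx ∧ dz gives (-z) dx ∧ dy ∧ dz
  d(x*(x + z)) includes (∂/∂x)(x*(x + z)) dx = (2*x + z) dx, which multiplied by dy ∧ dz gives (2*x + z) dx ∧ dy ∧ dz
  d(w*y - 2*z) includes (∂/∂y)(w*y - 2*z) dy = (w) dy, which multiplied by dz ∧ dw gives (w) dy ∧ dz ∧ dw
Collecting like 3-forms: d(omega) = (w + 2*x + 2*z) dx ∧ dy ∧ dz + (-3*y + z) dx ∧ dy ∧ dw + (w) dy ∧ dz ∧ dw.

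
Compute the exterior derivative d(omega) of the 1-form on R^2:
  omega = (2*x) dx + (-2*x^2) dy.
d(omega) = (-4*x) dx ∧ dy

For a 1-form omega = sum_i f_i dx_i, the exterior derivative is
  d(omega) = sum_{i < j} (∂f_j/∂x_i - ∂f_i/∂x_j) dx_i ∧ dx_j.
  coefficient of dx ∧ dy: ∂f_2/∂x - ∂f_1/∂y = ∂(-2*x^2)/∂x - ∂(2*x)/∂y = -4*x
Assembling: d(omega) = (-4*x) dx ∧ dy.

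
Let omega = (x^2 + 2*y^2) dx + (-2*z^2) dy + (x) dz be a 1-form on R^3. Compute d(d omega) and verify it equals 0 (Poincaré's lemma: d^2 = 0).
d(d omega) = 0

Step 1: d omega = sum_{i<j} (∂f_j/∂x_i - ∂f_i/∂x_j) dx_i ∧ dx_j:
  coeff of dx ∧ dy: -4*y
  coeff of dx ∧ dz: 1
  coeff of dy ∧ dz: 4*z
Step 2: Apply d again to each 2-form coefficient. The only possible 3-form in R^3 is dx ∧ dy ∧ dz, with coefficient
  ∂(coeff of dy∧dz)/∂x - ∂(coeff of dx∧dz)/∂y + ∂(coeff of dx∧dy)/∂z
  = ∂/∂x (4*z) - ∂/∂y (1) + ∂/∂z (-4*y).
Each of these terms simplifies to sums of mixed partials that cancel in pairs. The result is 0 (by equality of mixed partials for smooth functions — Schwarz / Clairaut).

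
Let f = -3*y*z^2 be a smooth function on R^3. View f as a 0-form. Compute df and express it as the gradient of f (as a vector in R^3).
df = (0) dx + (-3*z^2) dy + (-6*y*z) dz; grad f = (0, -3*z^2, -6*y*z)

For a 0-form f, d f = (∂f/∂x) dx + (∂f/∂y) dy + (∂f/∂z) dz. The components of the vector representation are exactly the entries of grad f in Cartesian coordinates:
  ∂f/∂x = 0
  ∂f/∂y = -3*z^2
  ∂f/∂z = -6*y*z.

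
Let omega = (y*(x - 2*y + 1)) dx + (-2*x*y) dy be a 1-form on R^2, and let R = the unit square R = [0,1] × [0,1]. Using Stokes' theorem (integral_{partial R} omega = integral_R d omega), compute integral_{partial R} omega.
integral_(partial R) omega = -1/2

Stokes: integral_partial_R omega = integral_R d omega with d omega = (∂Q/∂x - ∂P/∂y) dx ∧ dy.
  ∂Q/∂x = -2*y
  ∂P/∂y = x - 4*y + 1
  integrand = ∂Q/∂x - ∂P/∂y = -x + 2*y - 1.
Integrating over R: integral_0^1 integral_0^1 (-x + 2*y - 1) dx dy = -1/2.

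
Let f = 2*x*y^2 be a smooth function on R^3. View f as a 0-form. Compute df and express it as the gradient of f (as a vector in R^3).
df = (2*y^2) dx + (4*x*y) dy + (0) dz; grad f = (2*y^2, 4*x*y, 0)

For a 0-form f, d f = (∂f/∂x) dx + (∂f/∂y) dy + (∂f/∂z) dz. The components of the vector representation are exactly the entries of grad f in Cartesian coordinates:
  ∂f/∂x = 2*y^2
  ∂f/∂y = 4*x*y
  ∂f/∂z = 0.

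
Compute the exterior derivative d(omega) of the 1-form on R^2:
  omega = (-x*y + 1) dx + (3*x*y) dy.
d(omega) = (x + 3*y) dx ∧ dy

For a 1-form omega = sum_i f_i dx_i, the exterior derivative is
  d(omega) = sum_{i < j} (∂f_j/∂x_i - ∂f_i/∂x_j) dx_i ∧ dx_j.
  coefficient of dx ∧ dy: ∂f_2/∂x - ∂f_1/∂y = ∂(3*x*y)/∂x - ∂(-x*y + 1)/∂y = x + 3*y
Assembling: d(omega) = (x + 3*y) dx ∧ dy.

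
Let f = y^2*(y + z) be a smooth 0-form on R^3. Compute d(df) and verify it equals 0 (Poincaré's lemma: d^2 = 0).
d(df) = 0

Step 1: df = sum_i (∂f/∂x_i) dx_i = (0) dx + (y*(3*y + 2*z)) dy + (y^2) dz.
Step 2: Apply d again. Using the 1-form formula, the coefficient of dx ∧ dy in d(df) is ∂^2 f/∂x ∂y - ∂^2 f/∂y ∂x = (0) - (0) = 0 (equality of mixed partials for smooth f).
Similarly for dx ∧ dz and dy ∧ dz — all coefficients vanish. So d(df) = 0.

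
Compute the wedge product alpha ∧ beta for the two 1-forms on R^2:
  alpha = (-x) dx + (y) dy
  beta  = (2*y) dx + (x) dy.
alpha ∧ beta = (-x^2 - 2*y^2) dx ∧ dy

Distribute the wedge, using dx_i ∧ dx_j = -dx_j ∧ dx_i and dx_i ∧ dx_i = 0. For each pair (i, j) with i < j, the coefficient of dx_i ∧ dx_j in alpha ∧ beta is (alpha_i * beta_j - alpha_j * beta_i). Collecting: alpha ∧ beta = (-x^2 - 2*y^2) dx ∧ dy.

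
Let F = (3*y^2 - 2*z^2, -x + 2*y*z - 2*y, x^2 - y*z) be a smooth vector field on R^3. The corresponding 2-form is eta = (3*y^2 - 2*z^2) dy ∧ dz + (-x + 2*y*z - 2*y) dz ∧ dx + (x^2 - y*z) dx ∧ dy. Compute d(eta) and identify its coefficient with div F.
d(eta) = (-y + 2*z - 2) dx ∧ dy ∧ dz; div F = -y + 2*z - 2

For a 2-form in R^3 of the form above, applying d gives a 3-form with coefficient ∂P/∂x + ∂Q/∂y + ∂R/∂z:
  ∂P/∂x = 0
  ∂Q/∂y = 2*z - 2
  ∂R/∂z = -y
Sum = -y + 2*z - 2, which is exactly div F.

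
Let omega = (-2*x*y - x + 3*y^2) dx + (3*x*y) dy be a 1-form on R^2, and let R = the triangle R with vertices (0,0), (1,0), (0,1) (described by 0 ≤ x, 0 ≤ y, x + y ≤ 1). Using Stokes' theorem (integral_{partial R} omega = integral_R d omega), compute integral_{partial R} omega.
integral_(partial R) omega = -1/6

Stokes: integral_partial_R omega = integral_R d omega with d omega = (∂Q/∂x - ∂P/∂y) dx ∧ dy.
  ∂Q/∂x = 3*y
  ∂P/∂y = -2*x + 6*y
  integrand = ∂Q/∂x - ∂P/∂y = 2*x - 3*y.
Integrating over R: integral_0^1 integral_0^{1-x} (2*x - 3*y) dy dx = -1/6.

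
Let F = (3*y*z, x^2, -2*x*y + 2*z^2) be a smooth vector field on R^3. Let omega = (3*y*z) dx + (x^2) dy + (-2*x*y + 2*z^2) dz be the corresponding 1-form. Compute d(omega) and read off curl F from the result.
d(omega) = (-2*x) dy ∧ dz + (5*y) dz ∧ dx + (2*x - 3*z) dx ∧ dy; curl F = (-2*x, 5*y, 2*x - 3*z)

d omega = sum_{i<j} (∂f_j/∂x_i - ∂f_i/∂x_j) dx_i ∧ dx_j. Under the identification (dy ∧ dz, dz ∧ dx, dx ∧ dy) ↔ (e_x, e_y, e_z), the coefficients are exactly the components of curl F. Compute:
  ∂R/∂y - ∂Q/∂z = (-2*x) - (0) = -2*x
  ∂P/∂z - ∂R/∂x = (3*y) - (-2*y) = 5*y
  ∂Q/∂x - ∂P/∂y = (2*x) - (3*z) = 2*x - 3*z.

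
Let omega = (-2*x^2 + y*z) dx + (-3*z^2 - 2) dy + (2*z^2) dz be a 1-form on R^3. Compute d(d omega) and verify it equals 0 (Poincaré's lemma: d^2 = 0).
d(d omega) = 0

Step 1: d omega = sum_{i<j} (∂f_j/∂x_i - ∂f_i/∂x_j) dx_i ∧ dx_j:
  coeff of dx ∧ dy: -z
  coeff of dx ∧ dz: -y
  coeff of dy ∧ dz: 6*z
Step 2: Apply d again to each 2-form coefficient. The only possible 3-form in R^3 is dx ∧ dy ∧ dz, with coefficient
  ∂(coeff of dy∧dz)/∂x - ∂(coeff of dx∧dz)/∂y + ∂(coeff of dx∧dy)/∂z
  = ∂/∂x (6*z) - ∂/∂y (-y) + ∂/∂z (-z).
Each of these terms simplifies to sums of mixed partials that cancel in pairs. The result is 0 (by equality of mixed partials for smooth functions — Schwarz / Clairaut).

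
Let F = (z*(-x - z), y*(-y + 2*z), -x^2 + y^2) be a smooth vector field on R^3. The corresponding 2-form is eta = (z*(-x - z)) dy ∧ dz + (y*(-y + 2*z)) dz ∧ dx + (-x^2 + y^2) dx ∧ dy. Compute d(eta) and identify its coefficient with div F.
d(eta) = (-2*y + z) dx ∧ dy ∧ dz; div F = -2*y + z

For a 2-form in R^3 of the form above, applying d gives a 3-form with coefficient ∂P/∂x + ∂Q/∂y + ∂R/∂z:
  ∂P/∂x = -z
  ∂Q/∂y = -2*y + 2*z
  ∂R/∂z = 0
Sum = -2*y + z, which is exactly div F.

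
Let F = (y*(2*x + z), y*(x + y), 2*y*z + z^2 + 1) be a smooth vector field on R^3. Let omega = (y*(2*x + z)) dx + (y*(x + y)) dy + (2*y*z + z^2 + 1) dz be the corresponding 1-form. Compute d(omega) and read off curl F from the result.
d(omega) = (2*z) dy ∧ dz + (y) dz ∧ dx + (-2*x + y - z) dx ∧ dy; curl F = (2*z, y, -2*x + y - z)

d omega = sum_{i<j} (∂f_j/∂x_i - ∂f_i/∂x_j) dx_i ∧ dx_j. Under the identification (dy ∧ dz, dz ∧ dx, dx ∧ dy) ↔ (e_x, e_y, e_z), the coefficients are exactly the components of curl F. Compute:
  ∂R/∂y - ∂Q/∂z = (2*z) - (0) = 2*z
  ∂P/∂z - ∂R/∂x = (y) - (0) = y
  ∂Q/∂x - ∂P/∂y = (y) - (2*x + z) = -2*x + y - z.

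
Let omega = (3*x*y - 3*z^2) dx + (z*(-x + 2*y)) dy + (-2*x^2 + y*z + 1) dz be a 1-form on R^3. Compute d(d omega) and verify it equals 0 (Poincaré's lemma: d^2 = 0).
d(d omega) = 0

Step 1: d omega = sum_{i<j} (∂f_j/∂x_i - ∂f_i/∂x_j) dx_i ∧ dx_j:
  coeff of dx ∧ dy: -3*x - z
  coeff of dx ∧ dz: -4*x + 6*z
  coeff of dy ∧ dz: x - 2*y + z
Step 2: Apply d again to each 2-form coefficient. The only possible 3-form in R^3 is dx ∧ dy ∧ dz, with coefficient
  ∂(coeff of dy∧dz)/∂x - ∂(coeff of dx∧dz)/∂y + ∂(coeff of dx∧dy)/∂z
  = ∂/∂x (x - 2*y + z) - ∂/∂y (-4*x + 6*z) + ∂/∂z (-3*x - z).
Each of these terms simplifies to sums of mixed partials that cancel in pairs. The result is 0 (by equality of mixed partials for smooth functions — Schwarz / Clairaut).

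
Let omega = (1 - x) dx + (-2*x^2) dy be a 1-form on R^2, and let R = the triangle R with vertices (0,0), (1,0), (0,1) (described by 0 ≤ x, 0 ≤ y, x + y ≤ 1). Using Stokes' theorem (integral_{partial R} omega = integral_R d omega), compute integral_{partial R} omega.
integral_(partial R) omega = -2/3

Stokes: integral_partial_R omega = integral_R d omega with d omega = (∂Q/∂x - ∂P/∂y) dx ∧ dy.
  ∂Q/∂x = -4*x
  ∂P/∂y = 0
  integrand = ∂Q/∂x - ∂P/∂y = -4*x.
Integrating over R: integral_0^1 integral_0^{1-x} (-4*x) dy dx = -2/3.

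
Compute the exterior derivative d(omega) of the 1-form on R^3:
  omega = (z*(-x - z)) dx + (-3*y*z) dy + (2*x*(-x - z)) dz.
d(omega) = (-3*x) dx ∧ dz + (3*y) dy ∧ dz

For a 1-form omega = sum_i f_i dx_i, the exterior derivative is
  d(omega) = sum_{i < j} (∂f_j/∂x_i - ∂f_i/∂x_j) dx_i ∧ dx_j.
  coefficient of dx ∧ dz: ∂f_3/∂x - ∂f_1/∂z = ∂(2*x*(-x - z))/∂x - ∂(z*(-x - z))/∂z = -3*x
  coefficient of dy ∧ dz: ∂f_3/∂y - ∂f_2/∂z = ∂(2*x*(-x - z))/∂y - ∂(-3*y*z)/∂z = 3*y
Assembling: d(omega) = (-3*x) dx ∧ dz + (3*y) dy ∧ dz.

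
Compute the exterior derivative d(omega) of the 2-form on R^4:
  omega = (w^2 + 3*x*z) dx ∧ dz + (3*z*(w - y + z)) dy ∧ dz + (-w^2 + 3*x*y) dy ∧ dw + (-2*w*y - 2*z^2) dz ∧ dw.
d(omega) = (2*w) dx ∧ dz ∧ dw + (-2*w + 3*z) dy ∧ dz ∧ dw + (3*y) dx ∧ dy ∧ dw

For a 2-form omega = sum_{i<j} g_{ij} dx_i ∧ dx_j, the exterior derivative is
  d(omega) = sum_{i<j} d(g_{ij}) ∧ dx_i ∧ dx_j = sum_{i<j, k} (∂g_{ij}/∂x_k) dx_k ∧ dx_i ∧ dx_j.
Expand each term, using dx_k ∧ dx_i ∧ dx_j = sgn(permutation) dx_{(a)} ∧ dx_{(b)} ∧ dx_{(c)} with (a < b < c) sorted:
  d(w^2 + 3*x*z) includes (∂/∂w)(w^2 + 3*x*z) dw = (2*w) dw, which multiplied by dx ∧ dz gives (2*w) dx ∧ dz ∧ dw
  d(3*z*(w - y + z)) includes (∂/∂w)(3*z*(w - y + z)) dw = (3*z) dw, which multiplied by dy ∧ dz gives (3*z) dy ∧ dz ∧ dw
  d(-w^2 + 3*x*y) includes (∂/∂x)(-w^2 + 3*x*y) dx = (3*y) dx, which multiplied by dy ∧ dw gives (3*y) dx ∧ dy ∧ dw
  d(-2*w*y - 2*z^2) includes (∂/∂y)(-2*w*y - 2*z^2) dy = (-2*w) dy, which multiplied by dz ∧ dw gives (-2*w) dy ∧ dz ∧ dw
Collecting like 3-forms: d(omega) = (2*w) dx ∧ dz ∧ dw + (-2*w + 3*z) dy ∧ dz ∧ dw + (3*y) dx ∧ dy ∧ dw.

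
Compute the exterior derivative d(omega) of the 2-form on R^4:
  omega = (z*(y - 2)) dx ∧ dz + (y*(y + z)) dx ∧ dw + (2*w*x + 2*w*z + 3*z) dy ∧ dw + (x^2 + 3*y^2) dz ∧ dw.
d(omega) = (-z) dx ∧ dy ∧ dz + (2*w - 2*y - z) dx ∧ dy ∧ dw + (2*x - y) dx ∧ dz ∧ dw + (-2*w + 6*y - 3) dy ∧ dz ∧ dw

For a 2-form omega = sum_{i<j} g_{ij} dx_i ∧ dx_j, the exterior derivative is
  d(omega) = sum_{i<j} d(g_{ij}) ∧ dx_i ∧ dx_j = sum_{i<j, k} (∂g_{ij}/∂x_k) dx_k ∧ dx_i ∧ dx_j.
Expand each term, using dx_k ∧ dx_i ∧ dx_j = sgn(permutation) dx_{(a)} ∧ dx_{(b)} ∧ dx_{(c)} with (a < b < c) sorted:
  d(z*(y - 2)) includes (∂/∂y)(z*(y - 2)) dy = (z) dy, which multiplied by dx ∧ dz gives (-z) dx ∧ dy ∧ dz
  d(y*(y + z)) includes (∂/∂y)(y*(y + z)) dy = (2*y + z) dy, which multiplied by dx ∧ dw gives (-2*y - z) dx ∧ dy ∧ dw
  d(y*(y + z)) includes (∂/∂z)(y*(y + z)) dz = (y) dz, which multiplied by dx ∧ dw gives (-y) dx ∧ dz ∧ dw
  d(2*w*x + 2*w*z + 3*z) includes (∂/∂x)(2*w*x + 2*w*z + 3*z) dx = (2*w) dx, which multiplied by dy ∧ dw gives (2*w) dx ∧ dy ∧ dw
  d(2*w*x + 2*w*z + 3*z) includes (∂/∂z)(2*w*x + 2*w*z + 3*z) dz = (2*w + 3) dz, which multiplied by dy ∧ dw gives (-2*w - 3) dy ∧ dz ∧ dw
  d(x^2 + 3*y^2) includes (∂/∂x)(x^2 + 3*y^2) dx = (2*x) dx, which multiplied by dz ∧ dw gives (2*x) dx ∧ dz ∧ dw
  d(x^2 + 3*y^2) includes (∂/∂y)(x^2 + 3*y^2) dy = (6*y) dy, which multiplied by dz ∧ dw gives (6*y) dy ∧ dz ∧ dw
Collecting like 3-forms: d(omega) = (-z) dx ∧ dy ∧ dz + (2*w - 2*y - z) dx ∧ dy ∧ dw + (2*x - y) dx ∧ dz ∧ dw + (-2*w + 6*y - 3) dy ∧ dz ∧ dw.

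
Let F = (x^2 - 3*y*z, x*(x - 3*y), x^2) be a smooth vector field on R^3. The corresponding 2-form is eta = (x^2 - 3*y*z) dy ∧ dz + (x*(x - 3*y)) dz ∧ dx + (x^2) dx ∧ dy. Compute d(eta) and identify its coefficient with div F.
d(eta) = (-x) dx ∧ dy ∧ dz; div F = -x

For a 2-form in R^3 of the form above, applying d gives a 3-form with coefficient ∂P/∂x + ∂Q/∂y + ∂R/∂z:
  ∂P/∂x = 2*x
  ∂Q/∂y = -3*x
  ∂R/∂z = 0
Sum = -x, which is exactly div F.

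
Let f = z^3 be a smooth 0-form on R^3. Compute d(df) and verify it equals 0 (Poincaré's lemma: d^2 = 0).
d(df) = 0

Step 1: df = sum_i (∂f/∂x_i) dx_i = (0) dx + (0) dy + (3*z^2) dz.
Step 2: Apply d again. Using the 1-form formula, the coefficient of dx ∧ dy in d(df) is ∂^2 f/∂x ∂y - ∂^2 f/∂y ∂x = (0) - (0) = 0 (equality of mixed partials for smooth f).
Similarly for dx ∧ dz and dy ∧ dz — all coefficients vanish. So d(df) = 0.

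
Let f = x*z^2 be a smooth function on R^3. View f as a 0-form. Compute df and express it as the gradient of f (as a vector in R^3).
df = (z^2) dx + (0) dy + (2*x*z) dz; grad f = (z^2, 0, 2*x*z)

For a 0-form f, d f = (∂f/∂x) dx + (∂f/∂y) dy + (∂f/∂z) dz. The components of the vector representation are exactly the entries of grad f in Cartesian coordinates:
  ∂f/∂x = z^2
  ∂f/∂y = 0
  ∂f/∂z = 2*x*z.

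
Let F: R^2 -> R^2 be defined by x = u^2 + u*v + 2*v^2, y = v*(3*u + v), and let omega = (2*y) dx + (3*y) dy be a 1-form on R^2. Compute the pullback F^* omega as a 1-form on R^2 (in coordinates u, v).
F^* omega = (v*(12*u^2 + 37*u*v + 11*v^2)) du + (v*(33*u^2 + 53*u*v + 14*v^2)) dv

Using F^*(f dg) = (f ∘ F) d(g ∘ F), substitute each coordinate x_i by F_i(u, v) in f_i, and replace dx_i by d F_i = (∂F_i/∂u) du + (∂F_i/∂v) dv.
  For the x component: f_1(F) = 2*v*(3*u + v); d F_1 = (2*u + v) du + (u + 4*v) dv
  For the y component: f_2(F) = 3*v*(3*u + v); d F_2 = (3*v) du + (3*u + 2*v) dv
Combining and collecting du, dv coefficients:
  coeff of du: v*(12*u^2 + 37*u*v + 11*v^2)
  coeff of dv: v*(33*u^2 + 53*u*v + 14*v^2)
F^* omega = (v*(12*u^2 + 37*u*v + 11*v^2)) du + (v*(33*u^2 + 53*u*v + 14*v^2)) dv.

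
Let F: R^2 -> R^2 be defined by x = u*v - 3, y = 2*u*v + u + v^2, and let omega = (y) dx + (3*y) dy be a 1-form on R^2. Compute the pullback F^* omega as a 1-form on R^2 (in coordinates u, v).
F^* omega = (14*u*v^2 + 13*u*v + 3*u + 7*v^3 + 3*v^2) du + (14*u^2*v + 7*u^2 + 19*u*v^2 + 6*u*v + 6*v^3) dv

Using F^*(f dg) = (f ∘ F) d(g ∘ F), substitute each coordinate x_i by F_i(u, v) in f_i, and replace dx_i by d F_i = (∂F_i/∂u) du + (∂F_i/∂v) dv.
  For the x component: f_1(F) = 2*u*v + u + v^2; d F_1 = (v) du + (u) dv
  For the y component: f_2(F) = 6*u*v + 3*u + 3*v^2; d F_2 = (2*v + 1) du + (2*u + 2*v) dv
Combining and collecting du, dv coefficients:
  coeff of du: 14*u*v^2 + 13*u*v + 3*u + 7*v^3 + 3*v^2
  coeff of dv: 14*u^2*v + 7*u^2 + 19*u*v^2 + 6*u*v + 6*v^3
F^* omega = (14*u*v^2 + 13*u*v + 3*u + 7*v^3 + 3*v^2) du + (14*u^2*v + 7*u^2 + 19*u*v^2 + 6*u*v + 6*v^3) dv.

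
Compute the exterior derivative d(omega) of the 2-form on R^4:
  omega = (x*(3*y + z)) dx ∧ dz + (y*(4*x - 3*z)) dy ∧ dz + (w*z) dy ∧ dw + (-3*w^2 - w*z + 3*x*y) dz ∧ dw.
d(omega) = (-3*x + 4*y) dx ∧ dy ∧ dz + (-w + 3*x) dy ∧ dz ∧ dw + (3*y) dx ∧ dz ∧ dw

For a 2-form omega = sum_{i<j} g_{ij} dx_i ∧ dx_j, the exterior derivative is
  d(omega) = sum_{i<j} d(g_{ij}) ∧ dx_i ∧ dx_j = sum_{i<j, k} (∂g_{ij}/∂x_k) dx_k ∧ dx_i ∧ dx_j.
Expand each term, using dx_k ∧ dx_i ∧ dx_j = sgn(permutation) dx_{(a)} ∧ dx_{(b)} ∧ dx_{(c)} with (a < b < c) sorted:
  d(x*(3*y + z)) includes (∂/∂y)(x*(3*y + z)) dy = (3*x) dy, which multiplied by dx ∧ dz gives (-3*x) dx ∧ dy ∧ dz
  d(y*(4*x - 3*z)) includes (∂/∂x)(y*(4*x - 3*z)) dx = (4*y) dx, which multiplied by dy ∧ dz gives (4*y) dx ∧ dy ∧ dz
  d(w*z) includes (∂/∂z)(w*z) dz = (w) dz, which multiplied by dy ∧ dw gives (-w) dy ∧ dz ∧ dw
  d(-3*w^2 - w*z + 3*x*y) includes (∂/∂x)(-3*w^2 - w*z + 3*x*y) dx = (3*y) dx, which multiplied by dz ∧ dw gives (3*y) dx ∧ dz ∧ dw
  d(-3*w^2 - w*z + 3*x*y) includes (∂/∂y)(-3*w^2 - w*z + 3*x*y) dy = (3*x) dy, which multiplied by dz ∧ dw gives (3*x) dy ∧ dz ∧ dw
Collecting like 3-forms: d(omega) = (-3*x + 4*y) dx ∧ dy ∧ dz + (-w + 3*x) dy ∧ dz ∧ dw + (3*y) dx ∧ dz ∧ dw.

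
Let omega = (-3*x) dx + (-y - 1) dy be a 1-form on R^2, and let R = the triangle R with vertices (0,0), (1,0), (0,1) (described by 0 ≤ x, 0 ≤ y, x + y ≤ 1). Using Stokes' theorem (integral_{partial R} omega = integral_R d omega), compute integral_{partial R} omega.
integral_(partial R) omega = 0

Stokes: integral_partial_R omega = integral_R d omega with d omega = (∂Q/∂x - ∂P/∂y) dx ∧ dy.
  ∂Q/∂x = 0
  ∂P/∂y = 0
  integrand = ∂Q/∂x - ∂P/∂y = 0.
Integrating over R: integral_0^1 integral_0^{1-x} (0) dy dx = 0.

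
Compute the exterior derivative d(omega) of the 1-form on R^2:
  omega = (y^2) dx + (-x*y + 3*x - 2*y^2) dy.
d(omega) = (3 - 3*y) dx ∧ dy

For a 1-form omega = sum_i f_i dx_i, the exterior derivative is
  d(omega) = sum_{i < j} (∂f_j/∂x_i - ∂f_i/∂x_j) dx_i ∧ dx_j.
  coefficient of dx ∧ dy: ∂f_2/∂x - ∂f_1/∂y = ∂(-x*y + 3*x - 2*y^2)/∂x - ∂(y^2)/∂y = 3 - 3*y
Assembling: d(omega) = (3 - 3*y) dx ∧ dy.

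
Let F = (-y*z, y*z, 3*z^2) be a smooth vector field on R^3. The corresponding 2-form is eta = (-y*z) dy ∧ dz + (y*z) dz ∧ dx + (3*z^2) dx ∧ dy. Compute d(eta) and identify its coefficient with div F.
d(eta) = (7*z) dx ∧ dy ∧ dz; div F = 7*z

For a 2-form in R^3 of the form above, applying d gives a 3-form with coefficient ∂P/∂x + ∂Q/∂y + ∂R/∂z:
  ∂P/∂x = 0
  ∂Q/∂y = z
  ∂R/∂z = 6*z
Sum = 7*z, which is exactly div F.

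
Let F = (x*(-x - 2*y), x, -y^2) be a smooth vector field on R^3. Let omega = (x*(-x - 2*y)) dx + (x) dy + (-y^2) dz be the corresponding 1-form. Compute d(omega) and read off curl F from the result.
d(omega) = (-2*y) dy ∧ dz + (0) dz ∧ dx + (2*x + 1) dx ∧ dy; curl F = (-2*y, 0, 2*x + 1)

d omega = sum_{i<j} (∂f_j/∂x_i - ∂f_i/∂x_j) dx_i ∧ dx_j. Under the identification (dy ∧ dz, dz ∧ dx, dx ∧ dy) ↔ (e_x, e_y, e_z), the coefficients are exactly the components of curl F. Compute:
  ∂R/∂y - ∂Q/∂z = (-2*y) - (0) = -2*y
  ∂P/∂z - ∂R/∂x = (0) - (0) = 0
  ∂Q/∂x - ∂P/∂y = (1) - (-2*x) = 2*x + 1.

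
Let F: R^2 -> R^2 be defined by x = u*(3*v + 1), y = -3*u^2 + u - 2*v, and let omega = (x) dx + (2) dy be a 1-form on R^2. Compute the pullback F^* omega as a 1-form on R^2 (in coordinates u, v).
F^* omega = (9*u*v^2 + 6*u*v - 11*u + 2) du + (9*u^2*v + 3*u^2 - 4) dv

Using F^*(f dg) = (f ∘ F) d(g ∘ F), substitute each coordinate x_i by F_i(u, v) in f_i, and replace dx_i by d F_i = (∂F_i/∂u) du + (∂F_i/∂v) dv.
  For the x component: f_1(F) = u*(3*v + 1); d F_1 = (3*v + 1) du + (3*u) dv
  For the y component: f_2(F) = 2; d F_2 = (1 - 6*u) du + (-2) dv
Combining and collecting du, dv coefficients:
  coeff of du: 9*u*v^2 + 6*u*v - 11*u + 2
  coeff of dv: 9*u^2*v + 3*u^2 - 4
F^* omega = (9*u*v^2 + 6*u*v - 11*u + 2) du + (9*u^2*v + 3*u^2 - 4) dv.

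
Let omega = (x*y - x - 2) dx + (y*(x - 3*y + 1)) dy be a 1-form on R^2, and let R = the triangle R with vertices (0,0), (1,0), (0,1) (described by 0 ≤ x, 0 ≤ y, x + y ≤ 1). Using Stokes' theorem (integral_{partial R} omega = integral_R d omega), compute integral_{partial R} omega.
integral_(partial R) omega = 0

Stokes: integral_partial_R omega = integral_R d omega with d omega = (∂Q/∂x - ∂P/∂y) dx ∧ dy.
  ∂Q/∂x = y
  ∂P/∂y = x
  integrand = ∂Q/∂x - ∂P/∂y = -x + y.
Integrating over R: integral_0^1 integral_0^{1-x} (-x + y) dy dx = 0.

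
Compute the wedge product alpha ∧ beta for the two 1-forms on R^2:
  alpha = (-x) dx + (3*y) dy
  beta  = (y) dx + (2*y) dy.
alpha ∧ beta = (-y*(2*x + 3*y)) dx ∧ dy

Distribute the wedge, using dx_i ∧ dx_j = -dx_j ∧ dx_i and dx_i ∧ dx_i = 0. For each pair (i, j) with i < j, the coefficient of dx_i ∧ dx_j in alpha ∧ beta is (alpha_i * beta_j - alpha_j * beta_i). Collecting: alpha ∧ beta = (-y*(2*x + 3*y)) dx ∧ dy.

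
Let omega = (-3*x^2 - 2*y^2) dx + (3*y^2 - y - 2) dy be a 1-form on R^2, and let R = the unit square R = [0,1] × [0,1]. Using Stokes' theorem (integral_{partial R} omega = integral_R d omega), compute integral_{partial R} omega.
integral_(partial R) omega = 2

Stokes: integral_partial_R omega = integral_R d omega with d omega = (∂Q/∂x - ∂P/∂y) dx ∧ dy.
  ∂Q/∂x = 0
  ∂P/∂y = -4*y
  integrand = ∂Q/∂x - ∂P/∂y = 4*y.
Integrating over R: integral_0^1 integral_0^1 (4*y) dx dy = 2.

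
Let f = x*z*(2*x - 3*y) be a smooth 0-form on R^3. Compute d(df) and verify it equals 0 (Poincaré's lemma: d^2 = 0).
d(df) = 0

Step 1: df = sum_i (∂f/∂x_i) dx_i = (z*(4*x - 3*y)) dx + (-3*x*z) dy + (x*(2*x - 3*y)) dz.
Step 2: Apply d again. Using the 1-form formula, the coefficient of dx ∧ dy in d(df) is ∂^2 f/∂x ∂y - ∂^2 f/∂y ∂x = (-3*z) - (-3*z) = 0 (equality of mixed partials for smooth f).
Similarly for dx ∧ dz and dy ∧ dz — all coefficients vanish. So d(df) = 0.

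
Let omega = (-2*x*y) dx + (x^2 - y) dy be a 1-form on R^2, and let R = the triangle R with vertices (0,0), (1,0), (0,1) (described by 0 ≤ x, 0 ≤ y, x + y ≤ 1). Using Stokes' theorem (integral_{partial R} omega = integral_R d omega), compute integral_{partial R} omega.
integral_(partial R) omega = 2/3

Stokes: integral_partial_R omega = integral_R d omega with d omega = (∂Q/∂x - ∂P/∂y) dx ∧ dy.
  ∂Q/∂x = 2*x
  ∂P/∂y = -2*x
  integrand = ∂Q/∂x - ∂P/∂y = 4*x.
Integrating over R: integral_0^1 integral_0^{1-x} (4*x) dy dx = 2/3.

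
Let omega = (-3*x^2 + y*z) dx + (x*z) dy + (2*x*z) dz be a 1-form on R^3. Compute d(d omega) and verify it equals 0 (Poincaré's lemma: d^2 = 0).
d(d omega) = 0

Step 1: d omega = sum_{i<j} (∂f_j/∂x_i - ∂f_i/∂x_j) dx_i ∧ dx_j:
  coeff of dx ∧ dy: 0
  coeff of dx ∧ dz: -y + 2*z
  coeff of dy ∧ dz: -x
Step 2: Apply d again to each 2-form coefficient. The only possible 3-form in R^3 is dx ∧ dy ∧ dz, with coefficient
  ∂(coeff of dy∧dz)/∂x - ∂(coeff of dx∧dz)/∂y + ∂(coeff of dx∧dy)/∂z
  = ∂/∂x (-x) - ∂/∂y (-y + 2*z) + ∂/∂z (0).
Each of these terms simplifies to sums of mixed partials that cancel in pairs. The result is 0 (by equality of mixed partials for smooth functions — Schwarz / Clairaut).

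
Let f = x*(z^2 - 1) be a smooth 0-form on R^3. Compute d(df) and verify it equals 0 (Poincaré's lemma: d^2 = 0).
d(df) = 0

Step 1: df = sum_i (∂f/∂x_i) dx_i = (z^2 - 1) dx + (0) dy + (2*x*z) dz.
Step 2: Apply d again. Using the 1-form formula, the coefficient of dx ∧ dy in d(df) is ∂^2 f/∂x ∂y - ∂^2 f/∂y ∂x = (0) - (0) = 0 (equality of mixed partials for smooth f).
Similarly for dx ∧ dz and dy ∧ dz — all coefficients vanish. So d(df) = 0.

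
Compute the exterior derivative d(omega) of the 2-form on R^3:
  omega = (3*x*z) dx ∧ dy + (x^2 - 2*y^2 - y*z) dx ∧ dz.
d(omega) = (3*x + 4*y + z) dx ∧ dy ∧ dz

For a 2-form omega = sum_{i<j} g_{ij} dx_i ∧ dx_j, the exterior derivative is
  d(omega) = sum_{i<j} d(g_{ij}) ∧ dx_i ∧ dx_j = sum_{i<j, k} (∂g_{ij}/∂x_k) dx_k ∧ dx_i ∧ dx_j.
Expand each term, using dx_k ∧ dx_i ∧ dx_j = sgn(permutation) dx_{(a)} ∧ dx_{(b)} ∧ dx_{(c)} with (a < b < c) sorted:
  d(3*x*z) includes (∂/∂z)(3*x*z) dz = (3*x) dz, which multiplied by dx ∧ dy gives (3*x) dx ∧ dy ∧ dz
  d(x^2 - 2*y^2 - y*z) includes (∂/∂y)(x^2 - 2*y^2 - y*z) dy = (-4*y - z) dy, which multiplied by dx ∧ dz gives (4*y + z) dx ∧ dy ∧ dz
Collecting like 3-forms: d(omega) = (3*x + 4*y + z) dx ∧ dy ∧ dz.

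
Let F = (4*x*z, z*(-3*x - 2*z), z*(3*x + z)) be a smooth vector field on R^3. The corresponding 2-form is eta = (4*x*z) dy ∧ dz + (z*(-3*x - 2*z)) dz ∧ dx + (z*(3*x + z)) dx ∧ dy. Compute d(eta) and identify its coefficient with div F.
d(eta) = (3*x + 6*z) dx ∧ dy ∧ dz; div F = 3*x + 6*z

For a 2-form in R^3 of the form above, applying d gives a 3-form with coefficient ∂P/∂x + ∂Q/∂y + ∂R/∂z:
  ∂P/∂x = 4*z
  ∂Q/∂y = 0
  ∂R/∂z = 3*x + 2*z
Sum = 3*x + 6*z, which is exactly div F.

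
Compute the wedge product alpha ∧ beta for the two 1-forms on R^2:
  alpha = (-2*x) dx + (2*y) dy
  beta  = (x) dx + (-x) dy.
alpha ∧ beta = (2*x*(x - y)) dx ∧ dy

Distribute the wedge, using dx_i ∧ dx_j = -dx_j ∧ dx_i and dx_i ∧ dx_i = 0. For each pair (i, j) with i < j, the coefficient of dx_i ∧ dx_j in alpha ∧ beta is (alpha_i * beta_j - alpha_j * beta_i). Collecting: alpha ∧ beta = (2*x*(x - y)) dx ∧ dy.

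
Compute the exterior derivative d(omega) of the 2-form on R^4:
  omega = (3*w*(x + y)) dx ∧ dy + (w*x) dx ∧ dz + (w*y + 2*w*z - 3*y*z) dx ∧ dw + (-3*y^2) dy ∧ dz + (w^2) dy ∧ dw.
d(omega) = (-w + 3*x + 3*y + 3*z) dx ∧ dy ∧ dw + (-2*w + x + 3*y) dx ∧ dz ∧ dw

For a 2-form omega = sum_{i<j} g_{ij} dx_i ∧ dx_j, the exterior derivative is
  d(omega) = sum_{i<j} d(g_{ij}) ∧ dx_i ∧ dx_j = sum_{i<j, k} (∂g_{ij}/∂x_k) dx_k ∧ dx_i ∧ dx_j.
Expand each term, using dx_k ∧ dx_i ∧ dx_j = sgn(permutation) dx_{(a)} ∧ dx_{(b)} ∧ dx_{(c)} with (a < b < c) sorted:
  d(3*w*(x + y)) includes (∂/∂w)(3*w*(x + y)) dw = (3*x + 3*y) dw, which multiplied by dx ∧ dy gives (3*x + 3*y) dx ∧ dy ∧ dw
  d(w*x) includes (∂/∂w)(w*x) dw = (x) dw, which multiplied by dx ∧ dz gives (x) dx ∧ dz ∧ dw
  d(w*y + 2*w*z - 3*y*z) includes (∂/∂y)(w*y + 2*w*z - 3*y*z) dy = (w - 3*z) dy, which multiplied by dx ∧ dw gives (-w + 3*z) dx ∧ dy ∧ dw
  d(w*y + 2*w*z - 3*y*z) includes (∂/∂z)(w*y + 2*w*z - 3*y*z) dz = (2*w - 3*y) dz, which multiplied by dx ∧ dw gives (-2*w + 3*y) dx ∧ dz ∧ dw
Collecting like 3-forms: d(omega) = (-w + 3*x + 3*y + 3*z) dx ∧ dy ∧ dw + (-2*w + x + 3*y) dx ∧ dz ∧ dw.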